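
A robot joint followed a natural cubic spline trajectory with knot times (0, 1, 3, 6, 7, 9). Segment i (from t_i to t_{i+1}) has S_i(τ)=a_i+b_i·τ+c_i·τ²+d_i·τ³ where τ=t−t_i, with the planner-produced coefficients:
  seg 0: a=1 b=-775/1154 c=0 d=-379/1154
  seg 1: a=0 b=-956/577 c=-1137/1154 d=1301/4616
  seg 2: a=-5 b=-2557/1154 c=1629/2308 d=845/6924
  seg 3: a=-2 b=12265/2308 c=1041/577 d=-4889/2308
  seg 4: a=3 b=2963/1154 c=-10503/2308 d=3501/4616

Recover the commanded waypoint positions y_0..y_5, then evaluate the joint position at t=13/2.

y_0 = S_0(0) = a_0 = 1
y_1 = S_1(0) = a_1 = 0
y_2 = S_2(0) = a_2 = -5
y_3 = S_3(0) = a_3 = -2
y_4 = S_4(0) = a_4 = 3
y_5 = S_4(2) = -4
t_q=13/2 is in segment 3 (τ=1/2); S_3(τ)=15571/18464

y_0=1 y_1=0 y_2=-5 y_3=-2 y_4=3 y_5=-4
S(13/2) = 15571/18464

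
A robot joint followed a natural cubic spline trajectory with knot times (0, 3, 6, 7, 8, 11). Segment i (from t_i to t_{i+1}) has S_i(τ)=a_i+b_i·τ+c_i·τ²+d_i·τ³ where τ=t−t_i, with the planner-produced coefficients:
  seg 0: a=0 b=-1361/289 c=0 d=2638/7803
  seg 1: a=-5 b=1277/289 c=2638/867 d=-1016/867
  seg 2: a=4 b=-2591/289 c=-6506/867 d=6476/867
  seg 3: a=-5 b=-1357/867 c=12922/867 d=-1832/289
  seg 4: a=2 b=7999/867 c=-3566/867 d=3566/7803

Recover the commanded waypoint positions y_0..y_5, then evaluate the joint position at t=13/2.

y_0 = S_0(0) = a_0 = 0
y_1 = S_1(0) = a_1 = -5
y_2 = S_2(0) = a_2 = 4
y_3 = S_3(0) = a_3 = -5
y_4 = S_4(0) = a_4 = 2
y_5 = S_4(3) = 5
t_q=13/2 is in segment 2 (τ=1/2); S_2(τ)=-2471/1734

y_0=0 y_1=-5 y_2=4 y_3=-5 y_4=2 y_5=5
S(13/2) = -2471/1734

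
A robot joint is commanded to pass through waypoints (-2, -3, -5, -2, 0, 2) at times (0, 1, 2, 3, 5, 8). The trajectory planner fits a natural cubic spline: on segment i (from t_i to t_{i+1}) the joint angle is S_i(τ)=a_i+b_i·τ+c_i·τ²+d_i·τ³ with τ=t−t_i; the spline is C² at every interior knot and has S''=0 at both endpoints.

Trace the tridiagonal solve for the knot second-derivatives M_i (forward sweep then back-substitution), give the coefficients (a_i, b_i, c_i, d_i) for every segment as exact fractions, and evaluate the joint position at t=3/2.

Δ: Δ0=-1, Δ1=-2, Δ2=3, Δ3=1, Δ4=2/3
row 1: diag=4, rhs=-6; c'=1/4, d'=-3/2
row 2: denom=4−1·1/4=15/4; d'=(30−1·-3/2)/(15/4)=42/5
row 3: denom=6−1·4/15=86/15; d'=(-12−1·42/5)/(86/15)=-153/43
row 4: denom=10−2·15/43=400/43; d'=(-2−2·-153/43)/(400/43)=11/20
back: M4=11/20
back: M3=-153/43−15/43·11/20=-15/4
back: M2=42/5−4/15·-15/4=47/5
back: M1=-3/2−1/4·47/5=-77/20
M: M0=0, M1=-77/20, M2=47/5, M3=-15/4, M4=11/20, M5=0
seg 0: a=-2, c=M0/2=0, d=(M1−M0)/(6·1)=-77/120, b=Δ0−h0·(2M0+M1)/6=-43/120
seg 1: a=-3, c=M1/2=-77/40, d=(M2−M1)/(6·1)=53/24, b=Δ1−h1·(2M1+M2)/6=-137/60
seg 2: a=-5, c=M2/2=47/10, d=(M3−M2)/(6·1)=-263/120, b=Δ2−h2·(2M2+M3)/6=59/120
seg 3: a=-2, c=M3/2=-15/8, d=(M4−M3)/(6·2)=43/120, b=Δ3−h3·(2M3+M4)/6=199/60
seg 4: a=0, c=M4/2=11/40, d=(M5−M4)/(6·3)=-11/360, b=Δ4−h4·(2M4+M5)/6=7/60
t_q=3/2 → seg 1, τ=1/2; S=-3+-137/60·τ+-77/40·τ²+53/24·τ³=-1391/320

  seg 0: a=-2 b=-43/120 c=0 d=-77/120
  seg 1: a=-3 b=-137/60 c=-77/40 d=53/24
  seg 2: a=-5 b=59/120 c=47/10 d=-263/120
  seg 3: a=-2 b=199/60 c=-15/8 d=43/120
  seg 4: a=0 b=7/60 c=11/40 d=-11/360
S(3/2) = -1391/320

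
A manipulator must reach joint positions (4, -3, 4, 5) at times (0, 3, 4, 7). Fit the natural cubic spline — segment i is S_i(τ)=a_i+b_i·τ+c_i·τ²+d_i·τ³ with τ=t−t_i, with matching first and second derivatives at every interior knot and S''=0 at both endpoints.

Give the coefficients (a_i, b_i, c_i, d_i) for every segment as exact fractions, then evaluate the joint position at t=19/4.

Δ: Δ0=-7/3, Δ1=7, Δ2=1/3
row 1: diag=8, rhs=56; c'=1/8, d'=7
row 2: denom=8−1·1/8=63/8; d'=(-40−1·7)/(63/8)=-376/63
back: M2=-376/63
back: M1=7−1/8·-376/63=488/63
M: M0=0, M1=488/63, M2=-376/63, M3=0
seg 0: a=4, c=M0/2=0, d=(M1−M0)/(6·3)=244/567, b=Δ0−h0·(2M0+M1)/6=-391/63
seg 1: a=-3, c=M1/2=244/63, d=(M2−M1)/(6·1)=-16/7, b=Δ1−h1·(2M1+M2)/6=341/63
seg 2: a=4, c=M2/2=-188/63, d=(M3−M2)/(6·3)=188/567, b=Δ2−h2·(2M2+M3)/6=397/63
t_q=19/4 → seg 2, τ=3/4; S=4+397/63·τ+-188/63·τ²+188/567·τ³=115/16

  seg 0: a=4 b=-391/63 c=0 d=244/567
  seg 1: a=-3 b=341/63 c=244/63 d=-16/7
  seg 2: a=4 b=397/63 c=-188/63 d=188/567
S(19/4) = 115/16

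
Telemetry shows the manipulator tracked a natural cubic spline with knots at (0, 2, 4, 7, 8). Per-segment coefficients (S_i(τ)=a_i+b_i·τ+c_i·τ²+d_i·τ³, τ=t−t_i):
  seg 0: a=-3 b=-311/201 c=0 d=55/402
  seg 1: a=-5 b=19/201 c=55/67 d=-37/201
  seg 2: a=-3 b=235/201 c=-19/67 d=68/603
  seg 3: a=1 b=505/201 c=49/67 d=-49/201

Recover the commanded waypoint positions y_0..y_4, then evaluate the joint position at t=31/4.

y_0=-3 y_1=-5 y_2=-3 y_3=1 y_4=4
S(31/4) = 13691/4288

y_0 = S_0(0) = a_0 = -3
y_1 = S_1(0) = a_1 = -5
y_2 = S_2(0) = a_2 = -3
y_3 = S_3(0) = a_3 = 1
y_4 = S_3(1) = 4
t_q=31/4 is in segment 3 (τ=3/4); S_3(τ)=13691/4288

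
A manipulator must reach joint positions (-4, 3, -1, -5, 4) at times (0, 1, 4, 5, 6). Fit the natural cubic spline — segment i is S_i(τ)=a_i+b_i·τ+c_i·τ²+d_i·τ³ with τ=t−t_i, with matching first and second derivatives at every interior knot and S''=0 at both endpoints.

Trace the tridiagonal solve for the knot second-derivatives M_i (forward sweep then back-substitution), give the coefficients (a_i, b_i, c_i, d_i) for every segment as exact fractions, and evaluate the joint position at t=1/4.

Δ: Δ0=7, Δ1=-4/3, Δ2=-4, Δ3=9
row 1: diag=8, rhs=-50; c'=3/8, d'=-25/4
row 2: denom=8−3·3/8=55/8; d'=(-16−3·-25/4)/(55/8)=2/5
row 3: denom=4−1·8/55=212/55; d'=(78−1·2/5)/(212/55)=1067/53
back: M3=1067/53
back: M2=2/5−8/55·1067/53=-134/53
back: M1=-25/4−3/8·-134/53=-281/53
M: M0=0, M1=-281/53, M2=-134/53, M3=1067/53, M4=0
seg 0: a=-4, c=M0/2=0, d=(M1−M0)/(6·1)=-281/318, b=Δ0−h0·(2M0+M1)/6=2507/318
seg 1: a=3, c=M1/2=-281/106, d=(M2−M1)/(6·3)=49/318, b=Δ1−h1·(2M1+M2)/6=832/159
seg 2: a=-1, c=M2/2=-67/53, d=(M3−M2)/(6·1)=1201/318, b=Δ2−h2·(2M2+M3)/6=-2071/318
seg 3: a=-5, c=M3/2=1067/106, d=(M4−M3)/(6·1)=-1067/318, b=Δ3−h3·(2M3+M4)/6=364/159
t_q=1/4 → seg 0, τ=1/4; S=-4+2507/318·τ+0·τ²+-281/318·τ³=-13859/6784

  seg 0: a=-4 b=2507/318 c=0 d=-281/318
  seg 1: a=3 b=832/159 c=-281/106 d=49/318
  seg 2: a=-1 b=-2071/318 c=-67/53 d=1201/318
  seg 3: a=-5 b=364/159 c=1067/106 d=-1067/318
S(1/4) = -13859/6784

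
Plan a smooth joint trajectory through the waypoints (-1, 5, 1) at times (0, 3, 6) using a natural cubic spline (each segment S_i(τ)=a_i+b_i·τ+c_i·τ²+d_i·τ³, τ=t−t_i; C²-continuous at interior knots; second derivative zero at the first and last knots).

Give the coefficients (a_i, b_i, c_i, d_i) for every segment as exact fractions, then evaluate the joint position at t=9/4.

  seg 0: a=-1 b=17/6 c=0 d=-5/54
  seg 1: a=5 b=1/3 c=-5/6 d=5/54
S(9/4) = 553/128

Δ: Δ0=2, Δ1=-4/3
row 1: diag=12, rhs=-20; c'=1/4, d'=-5/3
back: M1=-5/3
M: M0=0, M1=-5/3, M2=0
seg 0: a=-1, c=M0/2=0, d=(M1−M0)/(6·3)=-5/54, b=Δ0−h0·(2M0+M1)/6=17/6
seg 1: a=5, c=M1/2=-5/6, d=(M2−M1)/(6·3)=5/54, b=Δ1−h1·(2M1+M2)/6=1/3
t_q=9/4 → seg 0, τ=9/4; S=-1+17/6·τ+0·τ²+-5/54·τ³=553/128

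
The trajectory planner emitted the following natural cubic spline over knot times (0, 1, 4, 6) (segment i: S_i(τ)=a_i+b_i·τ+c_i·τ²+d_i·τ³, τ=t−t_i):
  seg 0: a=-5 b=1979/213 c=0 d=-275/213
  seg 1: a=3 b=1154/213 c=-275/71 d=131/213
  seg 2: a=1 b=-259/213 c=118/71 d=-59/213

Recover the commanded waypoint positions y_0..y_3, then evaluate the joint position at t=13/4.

y_0 = S_0(0) = a_0 = -5
y_1 = S_1(0) = a_1 = 3
y_2 = S_2(0) = a_2 = 1
y_3 = S_2(2) = 3
t_q=13/4 is in segment 1 (τ=9/4); S_1(τ)=11757/4544

y_0=-5 y_1=3 y_2=1 y_3=3
S(13/4) = 11757/4544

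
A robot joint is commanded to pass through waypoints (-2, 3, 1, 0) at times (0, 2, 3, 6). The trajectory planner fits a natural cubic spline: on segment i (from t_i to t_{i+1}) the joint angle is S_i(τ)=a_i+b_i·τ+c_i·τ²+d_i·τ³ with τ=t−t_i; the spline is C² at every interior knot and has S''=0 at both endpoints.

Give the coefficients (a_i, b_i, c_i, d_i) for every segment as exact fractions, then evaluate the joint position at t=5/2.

  seg 0: a=-2 b=1157/282 c=0 d=-113/282
  seg 1: a=3 b=-199/282 c=-113/47 d=313/282
  seg 2: a=1 b=-308/141 c=87/94 d=-29/282
S(5/2) = 1643/752

Δ: Δ0=5/2, Δ1=-2, Δ2=-1/3
row 1: diag=6, rhs=-27; c'=1/6, d'=-9/2
row 2: denom=8−1·1/6=47/6; d'=(10−1·-9/2)/(47/6)=87/47
back: M2=87/47
back: M1=-9/2−1/6·87/47=-226/47
M: M0=0, M1=-226/47, M2=87/47, M3=0
seg 0: a=-2, c=M0/2=0, d=(M1−M0)/(6·2)=-113/282, b=Δ0−h0·(2M0+M1)/6=1157/282
seg 1: a=3, c=M1/2=-113/47, d=(M2−M1)/(6·1)=313/282, b=Δ1−h1·(2M1+M2)/6=-199/282
seg 2: a=1, c=M2/2=87/94, d=(M3−M2)/(6·3)=-29/282, b=Δ2−h2·(2M2+M3)/6=-308/141
t_q=5/2 → seg 1, τ=1/2; S=3+-199/282·τ+-113/47·τ²+313/282·τ³=1643/752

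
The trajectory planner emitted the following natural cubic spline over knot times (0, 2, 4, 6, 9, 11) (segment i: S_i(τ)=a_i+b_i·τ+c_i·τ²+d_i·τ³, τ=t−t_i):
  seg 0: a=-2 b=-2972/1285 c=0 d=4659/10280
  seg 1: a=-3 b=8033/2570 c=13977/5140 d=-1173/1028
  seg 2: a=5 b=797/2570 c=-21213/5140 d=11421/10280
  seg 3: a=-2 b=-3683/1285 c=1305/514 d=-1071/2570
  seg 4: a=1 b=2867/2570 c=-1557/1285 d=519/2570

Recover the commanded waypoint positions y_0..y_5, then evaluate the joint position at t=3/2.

y_0 = S_0(0) = a_0 = -2
y_1 = S_1(0) = a_1 = -3
y_2 = S_2(0) = a_2 = 5
y_3 = S_3(0) = a_3 = -2
y_4 = S_4(0) = a_4 = 1
y_5 = S_4(2) = 0
t_q=3/2 is in segment 0 (τ=3/2); S_0(τ)=-323999/82240

y_0=-2 y_1=-3 y_2=5 y_3=-2 y_4=1 y_5=0
S(3/2) = -323999/82240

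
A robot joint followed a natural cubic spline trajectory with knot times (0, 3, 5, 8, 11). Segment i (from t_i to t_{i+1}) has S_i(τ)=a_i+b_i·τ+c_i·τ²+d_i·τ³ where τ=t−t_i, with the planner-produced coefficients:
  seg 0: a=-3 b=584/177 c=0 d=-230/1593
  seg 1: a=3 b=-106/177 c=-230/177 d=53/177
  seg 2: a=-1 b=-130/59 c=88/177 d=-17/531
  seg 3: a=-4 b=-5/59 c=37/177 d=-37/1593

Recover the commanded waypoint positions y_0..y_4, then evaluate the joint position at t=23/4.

y_0=-3 y_1=3 y_2=-1 y_3=-4 y_4=-3
S(23/4) = -9011/3776

y_0 = S_0(0) = a_0 = -3
y_1 = S_1(0) = a_1 = 3
y_2 = S_2(0) = a_2 = -1
y_3 = S_3(0) = a_3 = -4
y_4 = S_3(3) = -3
t_q=23/4 is in segment 2 (τ=3/4); S_2(τ)=-9011/3776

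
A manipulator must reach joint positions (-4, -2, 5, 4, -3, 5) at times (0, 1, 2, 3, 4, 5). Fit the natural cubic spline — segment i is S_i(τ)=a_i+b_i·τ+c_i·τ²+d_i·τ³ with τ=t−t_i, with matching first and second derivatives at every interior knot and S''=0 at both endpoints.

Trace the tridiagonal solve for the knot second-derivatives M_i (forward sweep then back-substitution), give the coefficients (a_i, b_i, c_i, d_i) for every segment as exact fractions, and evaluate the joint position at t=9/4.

Δ: Δ0=2, Δ1=7, Δ2=-1, Δ3=-7, Δ4=8
row 1: diag=4, rhs=30; c'=1/4, d'=15/2
row 2: denom=4−1·1/4=15/4; d'=(-48−1·15/2)/(15/4)=-74/5
row 3: denom=4−1·4/15=56/15; d'=(-36−1·-74/5)/(56/15)=-159/28
row 4: denom=4−1·15/56=209/56; d'=(90−1·-159/28)/(209/56)=282/11
back: M4=282/11
back: M3=-159/28−15/56·282/11=-138/11
back: M2=-74/5−4/15·-138/11=-126/11
back: M1=15/2−1/4·-126/11=114/11
M: M0=0, M1=114/11, M2=-126/11, M3=-138/11, M4=282/11, M5=0
seg 0: a=-4, c=M0/2=0, d=(M1−M0)/(6·1)=19/11, b=Δ0−h0·(2M0+M1)/6=3/11
seg 1: a=-2, c=M1/2=57/11, d=(M2−M1)/(6·1)=-40/11, b=Δ1−h1·(2M1+M2)/6=60/11
seg 2: a=5, c=M2/2=-63/11, d=(M3−M2)/(6·1)=-2/11, b=Δ2−h2·(2M2+M3)/6=54/11
seg 3: a=4, c=M3/2=-69/11, d=(M4−M3)/(6·1)=70/11, b=Δ3−h3·(2M3+M4)/6=-78/11
seg 4: a=-3, c=M4/2=141/11, d=(M5−M4)/(6·1)=-47/11, b=Δ4−h4·(2M4+M5)/6=-6/11
t_q=9/4 → seg 2, τ=1/4; S=5+54/11·τ+-63/11·τ²+-2/11·τ³=2065/352

  seg 0: a=-4 b=3/11 c=0 d=19/11
  seg 1: a=-2 b=60/11 c=57/11 d=-40/11
  seg 2: a=5 b=54/11 c=-63/11 d=-2/11
  seg 3: a=4 b=-78/11 c=-69/11 d=70/11
  seg 4: a=-3 b=-6/11 c=141/11 d=-47/11
S(9/4) = 2065/352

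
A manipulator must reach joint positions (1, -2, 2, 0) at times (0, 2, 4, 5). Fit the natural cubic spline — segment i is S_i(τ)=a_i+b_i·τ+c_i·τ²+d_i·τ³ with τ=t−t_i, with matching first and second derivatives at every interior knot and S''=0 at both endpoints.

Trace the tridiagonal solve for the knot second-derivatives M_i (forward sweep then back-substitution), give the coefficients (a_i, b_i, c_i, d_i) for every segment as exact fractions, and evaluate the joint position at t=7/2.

Δ: Δ0=-3/2, Δ1=2, Δ2=-2
row 1: diag=8, rhs=21; c'=1/4, d'=21/8
row 2: denom=6−2·1/4=11/2; d'=(-24−2·21/8)/(11/2)=-117/22
back: M2=-117/22
back: M1=21/8−1/4·-117/22=87/22
M: M0=0, M1=87/22, M2=-117/22, M3=0
seg 0: a=1, c=M0/2=0, d=(M1−M0)/(6·2)=29/88, b=Δ0−h0·(2M0+M1)/6=-31/11
seg 1: a=-2, c=M1/2=87/44, d=(M2−M1)/(6·2)=-17/22, b=Δ1−h1·(2M1+M2)/6=25/22
seg 2: a=2, c=M2/2=-117/44, d=(M3−M2)/(6·1)=39/44, b=Δ2−h2·(2M2+M3)/6=-5/22
t_q=7/2 → seg 1, τ=3/2; S=-2+25/22·τ+87/44·τ²+-17/22·τ³=17/11

  seg 0: a=1 b=-31/11 c=0 d=29/88
  seg 1: a=-2 b=25/22 c=87/44 d=-17/22
  seg 2: a=2 b=-5/22 c=-117/44 d=39/44
S(7/2) = 17/11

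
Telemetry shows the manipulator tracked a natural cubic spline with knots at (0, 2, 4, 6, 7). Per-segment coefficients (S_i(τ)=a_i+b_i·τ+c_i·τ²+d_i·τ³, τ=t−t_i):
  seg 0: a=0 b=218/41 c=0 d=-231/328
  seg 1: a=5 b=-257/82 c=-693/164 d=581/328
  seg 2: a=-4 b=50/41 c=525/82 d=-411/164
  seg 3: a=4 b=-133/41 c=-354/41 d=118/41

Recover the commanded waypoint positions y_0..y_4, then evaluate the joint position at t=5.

y_0=0 y_1=5 y_2=-4 y_3=4 y_4=-5
S(5) = 183/164

y_0 = S_0(0) = a_0 = 0
y_1 = S_1(0) = a_1 = 5
y_2 = S_2(0) = a_2 = -4
y_3 = S_3(0) = a_3 = 4
y_4 = S_3(1) = -5
t_q=5 is in segment 2 (τ=1); S_2(τ)=183/164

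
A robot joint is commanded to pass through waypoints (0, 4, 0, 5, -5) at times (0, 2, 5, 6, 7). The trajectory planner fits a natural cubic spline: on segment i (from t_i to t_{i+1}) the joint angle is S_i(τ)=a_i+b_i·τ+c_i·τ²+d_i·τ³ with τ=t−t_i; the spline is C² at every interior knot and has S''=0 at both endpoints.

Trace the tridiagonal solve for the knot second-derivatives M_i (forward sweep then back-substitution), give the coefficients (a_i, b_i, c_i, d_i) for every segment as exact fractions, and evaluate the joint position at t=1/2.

Δ: Δ0=2, Δ1=-4/3, Δ2=5, Δ3=-10
row 1: diag=10, rhs=-20; c'=3/10, d'=-2
row 2: denom=8−3·3/10=71/10; d'=(38−3·-2)/(71/10)=440/71
row 3: denom=4−1·10/71=274/71; d'=(-90−1·440/71)/(274/71)=-3415/137
back: M3=-3415/137
back: M2=440/71−10/71·-3415/137=1330/137
back: M1=-2−3/10·1330/137=-673/137
M: M0=0, M1=-673/137, M2=1330/137, M3=-3415/137, M4=0
seg 0: a=0, c=M0/2=0, d=(M1−M0)/(6·2)=-673/1644, b=Δ0−h0·(2M0+M1)/6=1495/411
seg 1: a=4, c=M1/2=-673/274, d=(M2−M1)/(6·3)=2003/2466, b=Δ1−h1·(2M1+M2)/6=-524/411
seg 2: a=0, c=M2/2=665/137, d=(M3−M2)/(6·1)=-4745/822, b=Δ2−h2·(2M2+M3)/6=4865/822
seg 3: a=5, c=M3/2=-3415/274, d=(M4−M3)/(6·1)=3415/822, b=Δ3−h3·(2M3+M4)/6=-695/411
t_q=1/2 → seg 0, τ=1/2; S=0+1495/411·τ+0·τ²+-673/1644·τ³=7749/4384

  seg 0: a=0 b=1495/411 c=0 d=-673/1644
  seg 1: a=4 b=-524/411 c=-673/274 d=2003/2466
  seg 2: a=0 b=4865/822 c=665/137 d=-4745/822
  seg 3: a=5 b=-695/411 c=-3415/274 d=3415/822
S(1/2) = 7749/4384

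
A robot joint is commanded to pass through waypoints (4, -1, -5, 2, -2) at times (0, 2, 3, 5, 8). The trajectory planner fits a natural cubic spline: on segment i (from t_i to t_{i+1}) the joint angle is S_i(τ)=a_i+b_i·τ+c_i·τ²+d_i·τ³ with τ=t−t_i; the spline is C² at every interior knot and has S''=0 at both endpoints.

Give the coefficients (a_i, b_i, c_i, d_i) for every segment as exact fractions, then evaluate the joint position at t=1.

Δ: Δ0=-5/2, Δ1=-4, Δ2=7/2, Δ3=-4/3
row 1: diag=6, rhs=-9; c'=1/6, d'=-3/2
row 2: denom=6−1·1/6=35/6; d'=(45−1·-3/2)/(35/6)=279/35
row 3: denom=10−2·12/35=326/35; d'=(-29−2·279/35)/(326/35)=-1573/326
back: M3=-1573/326
back: M2=279/35−12/35·-1573/326=1569/163
back: M1=-3/2−1/6·1569/163=-506/163
M: M0=0, M1=-506/163, M2=1569/163, M3=-1573/326, M4=0
seg 0: a=4, c=M0/2=0, d=(M1−M0)/(6·2)=-253/978, b=Δ0−h0·(2M0+M1)/6=-1433/978
seg 1: a=-1, c=M1/2=-253/163, d=(M2−M1)/(6·1)=2075/978, b=Δ1−h1·(2M1+M2)/6=-4469/978
seg 2: a=-5, c=M2/2=1569/326, d=(M3−M2)/(6·2)=-4711/3912, b=Δ2−h2·(2M2+M3)/6=-640/489
seg 3: a=2, c=M3/2=-1573/652, d=(M4−M3)/(6·3)=1573/5868, b=Δ3−h3·(2M3+M4)/6=3415/978
t_q=1 → seg 0, τ=1; S=4+-1433/978·τ+0·τ²+-253/978·τ³=371/163

  seg 0: a=4 b=-1433/978 c=0 d=-253/978
  seg 1: a=-1 b=-4469/978 c=-253/163 d=2075/978
  seg 2: a=-5 b=-640/489 c=1569/326 d=-4711/3912
  seg 3: a=2 b=3415/978 c=-1573/652 d=1573/5868
S(1) = 371/163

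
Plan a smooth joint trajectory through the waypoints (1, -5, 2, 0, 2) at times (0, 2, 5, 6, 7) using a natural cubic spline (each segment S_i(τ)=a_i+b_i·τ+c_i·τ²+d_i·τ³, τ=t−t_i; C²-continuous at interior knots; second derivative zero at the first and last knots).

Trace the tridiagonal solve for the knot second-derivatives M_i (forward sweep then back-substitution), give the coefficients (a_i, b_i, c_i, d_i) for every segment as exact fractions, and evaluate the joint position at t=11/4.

Δ: Δ0=-3, Δ1=7/3, Δ2=-2, Δ3=2
row 1: diag=10, rhs=32; c'=3/10, d'=16/5
row 2: denom=8−3·3/10=71/10; d'=(-26−3·16/5)/(71/10)=-356/71
row 3: denom=4−1·10/71=274/71; d'=(24−1·-356/71)/(274/71)=1030/137
back: M3=1030/137
back: M2=-356/71−10/71·1030/137=-832/137
back: M1=16/5−3/10·-832/137=688/137
M: M0=0, M1=688/137, M2=-832/137, M3=1030/137, M4=0
seg 0: a=1, c=M0/2=0, d=(M1−M0)/(6·2)=172/411, b=Δ0−h0·(2M0+M1)/6=-1921/411
seg 1: a=-5, c=M1/2=344/137, d=(M2−M1)/(6·3)=-760/1233, b=Δ1−h1·(2M1+M2)/6=143/411
seg 2: a=2, c=M2/2=-416/137, d=(M3−M2)/(6·1)=931/411, b=Δ2−h2·(2M2+M3)/6=-505/411
seg 3: a=0, c=M3/2=515/137, d=(M4−M3)/(6·1)=-515/411, b=Δ3−h3·(2M3+M4)/6=-208/411
t_q=11/4 → seg 1, τ=3/4; S=-5+143/411·τ+344/137·τ²+-760/1233·τ³=-3931/1096

  seg 0: a=1 b=-1921/411 c=0 d=172/411
  seg 1: a=-5 b=143/411 c=344/137 d=-760/1233
  seg 2: a=2 b=-505/411 c=-416/137 d=931/411
  seg 3: a=0 b=-208/411 c=515/137 d=-515/411
S(11/4) = -3931/1096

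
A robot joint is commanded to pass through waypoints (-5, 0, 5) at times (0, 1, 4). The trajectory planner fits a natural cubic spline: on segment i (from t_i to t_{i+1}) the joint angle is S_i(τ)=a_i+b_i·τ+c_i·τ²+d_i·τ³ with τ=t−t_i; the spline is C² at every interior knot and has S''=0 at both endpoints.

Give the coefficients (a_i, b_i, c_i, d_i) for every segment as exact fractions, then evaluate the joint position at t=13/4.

  seg 0: a=-5 b=65/12 c=0 d=-5/12
  seg 1: a=0 b=25/6 c=-5/4 d=5/36
S(13/4) = 1185/256

Δ: Δ0=5, Δ1=5/3
row 1: diag=8, rhs=-20; c'=3/8, d'=-5/2
back: M1=-5/2
M: M0=0, M1=-5/2, M2=0
seg 0: a=-5, c=M0/2=0, d=(M1−M0)/(6·1)=-5/12, b=Δ0−h0·(2M0+M1)/6=65/12
seg 1: a=0, c=M1/2=-5/4, d=(M2−M1)/(6·3)=5/36, b=Δ1−h1·(2M1+M2)/6=25/6
t_q=13/4 → seg 1, τ=9/4; S=0+25/6·τ+-5/4·τ²+5/36·τ³=1185/256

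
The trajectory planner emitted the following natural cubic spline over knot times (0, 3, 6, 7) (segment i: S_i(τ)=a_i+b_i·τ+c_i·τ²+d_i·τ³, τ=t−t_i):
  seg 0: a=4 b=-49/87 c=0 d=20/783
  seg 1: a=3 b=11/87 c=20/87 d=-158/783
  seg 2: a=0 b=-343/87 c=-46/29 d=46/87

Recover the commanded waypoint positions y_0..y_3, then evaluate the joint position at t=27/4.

y_0=4 y_1=3 y_2=0 y_3=-5
S(27/4) = -3365/928

y_0 = S_0(0) = a_0 = 4
y_1 = S_1(0) = a_1 = 3
y_2 = S_2(0) = a_2 = 0
y_3 = S_2(1) = -5
t_q=27/4 is in segment 2 (τ=3/4); S_2(τ)=-3365/928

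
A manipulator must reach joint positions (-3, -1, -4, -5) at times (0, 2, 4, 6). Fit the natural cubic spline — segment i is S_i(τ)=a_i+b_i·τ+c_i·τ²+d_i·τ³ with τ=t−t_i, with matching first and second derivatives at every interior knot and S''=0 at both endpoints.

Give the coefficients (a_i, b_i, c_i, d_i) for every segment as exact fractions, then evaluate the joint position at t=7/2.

Δ: Δ0=1, Δ1=-3/2, Δ2=-1/2
row 1: diag=8, rhs=-15; c'=1/4, d'=-15/8
row 2: denom=8−2·1/4=15/2; d'=(6−2·-15/8)/(15/2)=13/10
back: M2=13/10
back: M1=-15/8−1/4·13/10=-11/5
M: M0=0, M1=-11/5, M2=13/10, M3=0
seg 0: a=-3, c=M0/2=0, d=(M1−M0)/(6·2)=-11/60, b=Δ0−h0·(2M0+M1)/6=26/15
seg 1: a=-1, c=M1/2=-11/10, d=(M2−M1)/(6·2)=7/24, b=Δ1−h1·(2M1+M2)/6=-7/15
seg 2: a=-4, c=M2/2=13/20, d=(M3−M2)/(6·2)=-13/120, b=Δ2−h2·(2M2+M3)/6=-41/30
t_q=7/2 → seg 1, τ=3/2; S=-1+-7/15·τ+-11/10·τ²+7/24·τ³=-1021/320

  seg 0: a=-3 b=26/15 c=0 d=-11/60
  seg 1: a=-1 b=-7/15 c=-11/10 d=7/24
  seg 2: a=-4 b=-41/30 c=13/20 d=-13/120
S(7/2) = -1021/320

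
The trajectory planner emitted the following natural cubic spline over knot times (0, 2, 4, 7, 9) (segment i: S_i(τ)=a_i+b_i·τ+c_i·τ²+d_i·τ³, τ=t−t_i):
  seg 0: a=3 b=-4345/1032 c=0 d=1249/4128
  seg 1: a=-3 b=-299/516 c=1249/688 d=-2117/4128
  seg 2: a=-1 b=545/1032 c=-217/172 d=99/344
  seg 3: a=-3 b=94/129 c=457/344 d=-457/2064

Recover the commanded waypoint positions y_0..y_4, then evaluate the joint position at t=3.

y_0=3 y_1=-3 y_2=-1 y_3=-3 y_4=2
S(3) = -3133/1376

y_0 = S_0(0) = a_0 = 3
y_1 = S_1(0) = a_1 = -3
y_2 = S_2(0) = a_2 = -1
y_3 = S_3(0) = a_3 = -3
y_4 = S_3(2) = 2
t_q=3 is in segment 1 (τ=1); S_1(τ)=-3133/1376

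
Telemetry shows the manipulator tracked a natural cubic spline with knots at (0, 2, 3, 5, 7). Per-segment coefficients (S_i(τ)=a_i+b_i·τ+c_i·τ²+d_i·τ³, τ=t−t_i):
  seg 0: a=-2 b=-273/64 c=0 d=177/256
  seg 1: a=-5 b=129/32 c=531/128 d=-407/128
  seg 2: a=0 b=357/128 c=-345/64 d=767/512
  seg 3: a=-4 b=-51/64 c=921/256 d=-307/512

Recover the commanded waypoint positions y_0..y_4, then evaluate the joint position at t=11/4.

y_0 = S_0(0) = a_0 = -2
y_1 = S_1(0) = a_1 = -5
y_2 = S_2(0) = a_2 = 0
y_3 = S_3(0) = a_3 = -4
y_4 = S_3(2) = 4
t_q=11/4 is in segment 1 (τ=3/4); S_1(τ)=-8065/8192

y_0=-2 y_1=-5 y_2=0 y_3=-4 y_4=4
S(11/4) = -8065/8192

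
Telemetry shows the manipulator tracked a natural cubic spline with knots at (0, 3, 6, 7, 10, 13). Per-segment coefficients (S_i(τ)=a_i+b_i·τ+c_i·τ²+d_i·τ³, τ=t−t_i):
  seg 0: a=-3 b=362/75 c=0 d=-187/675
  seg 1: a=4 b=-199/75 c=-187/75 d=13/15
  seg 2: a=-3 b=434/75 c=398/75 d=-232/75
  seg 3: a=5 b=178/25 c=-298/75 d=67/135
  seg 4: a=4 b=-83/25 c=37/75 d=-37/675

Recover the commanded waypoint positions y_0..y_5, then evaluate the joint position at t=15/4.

y_0 = S_0(0) = a_0 = -3
y_1 = S_1(0) = a_1 = 4
y_2 = S_2(0) = a_2 = -3
y_3 = S_3(0) = a_3 = 5
y_4 = S_4(0) = a_4 = 4
y_5 = S_4(3) = -3
t_q=15/4 is in segment 1 (τ=3/4); S_1(τ)=1557/1600

y_0=-3 y_1=4 y_2=-3 y_3=5 y_4=4 y_5=-3
S(15/4) = 1557/1600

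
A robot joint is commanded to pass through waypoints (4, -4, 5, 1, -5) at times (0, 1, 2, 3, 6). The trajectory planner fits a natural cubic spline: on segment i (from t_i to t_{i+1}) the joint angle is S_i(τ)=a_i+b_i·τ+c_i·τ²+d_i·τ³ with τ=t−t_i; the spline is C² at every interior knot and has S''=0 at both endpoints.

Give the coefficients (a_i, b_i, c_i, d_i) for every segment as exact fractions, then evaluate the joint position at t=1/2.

Δ: Δ0=-8, Δ1=9, Δ2=-4, Δ3=-2
row 1: diag=4, rhs=102; c'=1/4, d'=51/2
row 2: denom=4−1·1/4=15/4; d'=(-78−1·51/2)/(15/4)=-138/5
row 3: denom=8−1·4/15=116/15; d'=(12−1·-138/5)/(116/15)=297/58
back: M3=297/58
back: M2=-138/5−4/15·297/58=-840/29
back: M1=51/2−1/4·-840/29=1899/58
M: M0=0, M1=1899/58, M2=-840/29, M3=297/58, M4=0
seg 0: a=4, c=M0/2=0, d=(M1−M0)/(6·1)=633/116, b=Δ0−h0·(2M0+M1)/6=-1561/116
seg 1: a=-4, c=M1/2=1899/116, d=(M2−M1)/(6·1)=-1193/116, b=Δ1−h1·(2M1+M2)/6=169/58
seg 2: a=5, c=M2/2=-420/29, d=(M3−M2)/(6·1)=659/116, b=Δ2−h2·(2M2+M3)/6=557/116
seg 3: a=1, c=M3/2=297/116, d=(M4−M3)/(6·3)=-33/116, b=Δ3−h3·(2M3+M4)/6=-413/58
t_q=1/2 → seg 0, τ=1/2; S=4+-1561/116·τ+0·τ²+633/116·τ³=-1899/928

  seg 0: a=4 b=-1561/116 c=0 d=633/116
  seg 1: a=-4 b=169/58 c=1899/116 d=-1193/116
  seg 2: a=5 b=557/116 c=-420/29 d=659/116
  seg 3: a=1 b=-413/58 c=297/116 d=-33/116
S(1/2) = -1899/928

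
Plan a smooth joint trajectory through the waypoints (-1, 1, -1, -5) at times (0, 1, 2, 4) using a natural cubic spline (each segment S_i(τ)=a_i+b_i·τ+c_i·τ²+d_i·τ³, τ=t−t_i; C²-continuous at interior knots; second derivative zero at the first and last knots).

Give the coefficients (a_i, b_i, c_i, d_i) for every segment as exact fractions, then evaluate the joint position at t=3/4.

Δ: Δ0=2, Δ1=-2, Δ2=-2
row 1: diag=4, rhs=-24; c'=1/4, d'=-6
row 2: denom=6−1·1/4=23/4; d'=(0−1·-6)/(23/4)=24/23
back: M2=24/23
back: M1=-6−1/4·24/23=-144/23
M: M0=0, M1=-144/23, M2=24/23, M3=0
seg 0: a=-1, c=M0/2=0, d=(M1−M0)/(6·1)=-24/23, b=Δ0−h0·(2M0+M1)/6=70/23
seg 1: a=1, c=M1/2=-72/23, d=(M2−M1)/(6·1)=28/23, b=Δ1−h1·(2M1+M2)/6=-2/23
seg 2: a=-1, c=M2/2=12/23, d=(M3−M2)/(6·2)=-2/23, b=Δ2−h2·(2M2+M3)/6=-62/23
t_q=3/4 → seg 0, τ=3/4; S=-1+70/23·τ+0·τ²+-24/23·τ³=155/184

  seg 0: a=-1 b=70/23 c=0 d=-24/23
  seg 1: a=1 b=-2/23 c=-72/23 d=28/23
  seg 2: a=-1 b=-62/23 c=12/23 d=-2/23
S(3/4) = 155/184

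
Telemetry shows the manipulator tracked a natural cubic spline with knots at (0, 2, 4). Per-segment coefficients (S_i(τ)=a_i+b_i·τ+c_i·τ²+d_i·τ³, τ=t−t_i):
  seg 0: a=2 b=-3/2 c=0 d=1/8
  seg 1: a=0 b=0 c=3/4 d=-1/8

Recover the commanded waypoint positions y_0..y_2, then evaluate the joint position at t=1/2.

y_0=2 y_1=0 y_2=2
S(1/2) = 81/64

y_0 = S_0(0) = a_0 = 2
y_1 = S_1(0) = a_1 = 0
y_2 = S_1(2) = 2
t_q=1/2 is in segment 0 (τ=1/2); S_0(τ)=81/64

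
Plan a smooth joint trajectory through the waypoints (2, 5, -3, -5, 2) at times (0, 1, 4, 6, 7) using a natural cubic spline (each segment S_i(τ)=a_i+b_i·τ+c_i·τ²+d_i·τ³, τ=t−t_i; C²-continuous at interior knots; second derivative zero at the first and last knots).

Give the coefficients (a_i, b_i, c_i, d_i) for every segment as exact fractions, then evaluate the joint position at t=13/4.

Δ: Δ0=3, Δ1=-8/3, Δ2=-1, Δ3=7
row 1: diag=8, rhs=-34; c'=3/8, d'=-17/4
row 2: denom=10−3·3/8=71/8; d'=(10−3·-17/4)/(71/8)=182/71
row 3: denom=6−2·16/71=394/71; d'=(48−2·182/71)/(394/71)=1522/197
back: M3=1522/197
back: M2=182/71−16/71·1522/197=162/197
back: M1=-17/4−3/8·162/197=-898/197
M: M0=0, M1=-898/197, M2=162/197, M3=1522/197, M4=0
seg 0: a=2, c=M0/2=0, d=(M1−M0)/(6·1)=-449/591, b=Δ0−h0·(2M0+M1)/6=2222/591
seg 1: a=5, c=M1/2=-449/197, d=(M2−M1)/(6·3)=530/1773, b=Δ1−h1·(2M1+M2)/6=875/591
seg 2: a=-3, c=M2/2=81/197, d=(M3−M2)/(6·2)=340/591, b=Δ2−h2·(2M2+M3)/6=-2437/591
seg 3: a=-5, c=M3/2=761/197, d=(M4−M3)/(6·1)=-761/591, b=Δ3−h3·(2M3+M4)/6=2615/591
t_q=13/4 → seg 1, τ=9/4; S=5+875/591·τ+-449/197·τ²+530/1773·τ³=1247/6304

  seg 0: a=2 b=2222/591 c=0 d=-449/591
  seg 1: a=5 b=875/591 c=-449/197 d=530/1773
  seg 2: a=-3 b=-2437/591 c=81/197 d=340/591
  seg 3: a=-5 b=2615/591 c=761/197 d=-761/591
S(13/4) = 1247/6304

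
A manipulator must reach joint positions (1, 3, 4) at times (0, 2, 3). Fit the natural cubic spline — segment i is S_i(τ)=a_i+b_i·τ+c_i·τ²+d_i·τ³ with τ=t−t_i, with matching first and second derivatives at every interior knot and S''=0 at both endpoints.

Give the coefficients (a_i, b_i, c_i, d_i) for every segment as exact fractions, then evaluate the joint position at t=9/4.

Δ: Δ0=1, Δ1=1
row 1: diag=6, rhs=0; c'=1/6, d'=0
back: M1=0
M: M0=0, M1=0, M2=0
seg 0: a=1, c=M0/2=0, d=(M1−M0)/(6·2)=0, b=Δ0−h0·(2M0+M1)/6=1
seg 1: a=3, c=M1/2=0, d=(M2−M1)/(6·1)=0, b=Δ1−h1·(2M1+M2)/6=1
t_q=9/4 → seg 1, τ=1/4; S=3+1·τ+0·τ²+0·τ³=13/4

  seg 0: a=1 b=1 c=0 d=0
  seg 1: a=3 b=1 c=0 d=0
S(9/4) = 13/4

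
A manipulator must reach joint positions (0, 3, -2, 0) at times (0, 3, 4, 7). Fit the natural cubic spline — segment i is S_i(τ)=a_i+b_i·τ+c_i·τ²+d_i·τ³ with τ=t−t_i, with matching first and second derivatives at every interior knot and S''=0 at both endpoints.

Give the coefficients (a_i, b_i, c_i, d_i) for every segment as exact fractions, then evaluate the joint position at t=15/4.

Δ: Δ0=1, Δ1=-5, Δ2=2/3
row 1: diag=8, rhs=-36; c'=1/8, d'=-9/2
row 2: denom=8−1·1/8=63/8; d'=(34−1·-9/2)/(63/8)=44/9
back: M2=44/9
back: M1=-9/2−1/8·44/9=-46/9
M: M0=0, M1=-46/9, M2=44/9, M3=0
seg 0: a=0, c=M0/2=0, d=(M1−M0)/(6·3)=-23/81, b=Δ0−h0·(2M0+M1)/6=32/9
seg 1: a=3, c=M1/2=-23/9, d=(M2−M1)/(6·1)=5/3, b=Δ1−h1·(2M1+M2)/6=-37/9
seg 2: a=-2, c=M2/2=22/9, d=(M3−M2)/(6·3)=-22/81, b=Δ2−h2·(2M2+M3)/6=-38/9
t_q=15/4 → seg 1, τ=3/4; S=3+-37/9·τ+-23/9·τ²+5/3·τ³=-157/192

  seg 0: a=0 b=32/9 c=0 d=-23/81
  seg 1: a=3 b=-37/9 c=-23/9 d=5/3
  seg 2: a=-2 b=-38/9 c=22/9 d=-22/81
S(15/4) = -157/192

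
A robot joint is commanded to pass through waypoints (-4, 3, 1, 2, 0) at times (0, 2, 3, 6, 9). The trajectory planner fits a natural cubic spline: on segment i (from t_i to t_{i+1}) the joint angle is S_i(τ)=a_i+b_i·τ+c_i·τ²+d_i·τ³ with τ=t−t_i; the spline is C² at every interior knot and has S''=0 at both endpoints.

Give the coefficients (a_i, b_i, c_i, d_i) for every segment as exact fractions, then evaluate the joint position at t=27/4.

Δ: Δ0=7/2, Δ1=-2, Δ2=1/3, Δ3=-2/3
row 1: diag=6, rhs=-33; c'=1/6, d'=-11/2
row 2: denom=8−1·1/6=47/6; d'=(14−1·-11/2)/(47/6)=117/47
row 3: denom=12−3·18/47=510/47; d'=(-6−3·117/47)/(510/47)=-211/170
back: M3=-211/170
back: M2=117/47−18/47·-211/170=252/85
back: M1=-11/2−1/6·252/85=-1019/170
M: M0=0, M1=-1019/170, M2=252/85, M3=-211/170, M4=0
seg 0: a=-4, c=M0/2=0, d=(M1−M0)/(6·2)=-1019/2040, b=Δ0−h0·(2M0+M1)/6=1402/255
seg 1: a=3, c=M1/2=-1019/340, d=(M2−M1)/(6·1)=1523/1020, b=Δ1−h1·(2M1+M2)/6=-253/510
seg 2: a=1, c=M2/2=126/85, d=(M3−M2)/(6·3)=-143/612, b=Δ2−h2·(2M2+M3)/6=-2051/1020
seg 3: a=2, c=M3/2=-211/340, d=(M4−M3)/(6·3)=211/3060, b=Δ3−h3·(2M3+M4)/6=293/510
t_q=27/4 → seg 3, τ=3/4; S=2+293/510·τ+-211/340·τ²+211/3060·τ³=45933/21760

  seg 0: a=-4 b=1402/255 c=0 d=-1019/2040
  seg 1: a=3 b=-253/510 c=-1019/340 d=1523/1020
  seg 2: a=1 b=-2051/1020 c=126/85 d=-143/612
  seg 3: a=2 b=293/510 c=-211/340 d=211/3060
S(27/4) = 45933/21760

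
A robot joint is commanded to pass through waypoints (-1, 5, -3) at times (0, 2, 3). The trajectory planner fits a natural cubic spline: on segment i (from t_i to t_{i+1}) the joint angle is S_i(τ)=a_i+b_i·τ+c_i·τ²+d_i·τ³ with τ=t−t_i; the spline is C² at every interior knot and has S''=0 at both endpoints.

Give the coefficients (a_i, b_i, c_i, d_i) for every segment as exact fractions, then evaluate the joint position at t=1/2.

Δ: Δ0=3, Δ1=-8
row 1: diag=6, rhs=-66; c'=1/6, d'=-11
back: M1=-11
M: M0=0, M1=-11, M2=0
seg 0: a=-1, c=M0/2=0, d=(M1−M0)/(6·2)=-11/12, b=Δ0−h0·(2M0+M1)/6=20/3
seg 1: a=5, c=M1/2=-11/2, d=(M2−M1)/(6·1)=11/6, b=Δ1−h1·(2M1+M2)/6=-13/3
t_q=1/2 → seg 0, τ=1/2; S=-1+20/3·τ+0·τ²+-11/12·τ³=71/32

  seg 0: a=-1 b=20/3 c=0 d=-11/12
  seg 1: a=5 b=-13/3 c=-11/2 d=11/6
S(1/2) = 71/32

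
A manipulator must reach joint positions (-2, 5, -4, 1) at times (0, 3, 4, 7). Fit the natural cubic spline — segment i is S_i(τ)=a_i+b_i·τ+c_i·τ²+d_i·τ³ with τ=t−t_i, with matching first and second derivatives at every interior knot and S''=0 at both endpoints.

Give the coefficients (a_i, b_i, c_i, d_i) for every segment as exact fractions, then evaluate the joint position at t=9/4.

  seg 0: a=-2 b=451/63 c=0 d=-304/567
  seg 1: a=5 b=-461/63 c=-304/63 d=22/7
  seg 2: a=-4 b=-475/63 c=290/63 d=-290/567
S(9/4) = 8

Δ: Δ0=7/3, Δ1=-9, Δ2=5/3
row 1: diag=8, rhs=-68; c'=1/8, d'=-17/2
row 2: denom=8−1·1/8=63/8; d'=(64−1·-17/2)/(63/8)=580/63
back: M2=580/63
back: M1=-17/2−1/8·580/63=-608/63
M: M0=0, M1=-608/63, M2=580/63, M3=0
seg 0: a=-2, c=M0/2=0, d=(M1−M0)/(6·3)=-304/567, b=Δ0−h0·(2M0+M1)/6=451/63
seg 1: a=5, c=M1/2=-304/63, d=(M2−M1)/(6·1)=22/7, b=Δ1−h1·(2M1+M2)/6=-461/63
seg 2: a=-4, c=M2/2=290/63, d=(M3−M2)/(6·3)=-290/567, b=Δ2−h2·(2M2+M3)/6=-475/63
t_q=9/4 → seg 0, τ=9/4; S=-2+451/63·τ+0·τ²+-304/567·τ³=8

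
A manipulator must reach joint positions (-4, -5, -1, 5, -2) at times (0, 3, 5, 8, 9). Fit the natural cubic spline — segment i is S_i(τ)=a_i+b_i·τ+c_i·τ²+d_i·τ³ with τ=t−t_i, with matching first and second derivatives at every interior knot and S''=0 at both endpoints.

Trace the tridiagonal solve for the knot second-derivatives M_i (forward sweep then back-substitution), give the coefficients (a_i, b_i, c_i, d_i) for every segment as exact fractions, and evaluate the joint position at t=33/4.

  seg 0: a=-4 b=-187/226 c=0 d=335/6102
  seg 1: a=-5 b=74/113 c=335/678 d=121/1356
  seg 2: a=-1 b=1255/339 c=349/339 d=-1624/3051
  seg 3: a=5 b=-1523/339 c=-425/113 d=425/339
S(33/4) = 26479/7232

Δ: Δ0=-1/3, Δ1=2, Δ2=2, Δ3=-7
row 1: diag=10, rhs=14; c'=1/5, d'=7/5
row 2: denom=10−2·1/5=48/5; d'=(0−2·7/5)/(48/5)=-7/24
row 3: denom=8−3·5/16=113/16; d'=(-54−3·-7/24)/(113/16)=-850/113
back: M3=-850/113
back: M2=-7/24−5/16·-850/113=698/339
back: M1=7/5−1/5·698/339=335/339
M: M0=0, M1=335/339, M2=698/339, M3=-850/113, M4=0
seg 0: a=-4, c=M0/2=0, d=(M1−M0)/(6·3)=335/6102, b=Δ0−h0·(2M0+M1)/6=-187/226
seg 1: a=-5, c=M1/2=335/678, d=(M2−M1)/(6·2)=121/1356, b=Δ1−h1·(2M1+M2)/6=74/113
seg 2: a=-1, c=M2/2=349/339, d=(M3−M2)/(6·3)=-1624/3051, b=Δ2−h2·(2M2+M3)/6=1255/339
seg 3: a=5, c=M3/2=-425/113, d=(M4−M3)/(6·1)=425/339, b=Δ3−h3·(2M3+M4)/6=-1523/339
t_q=33/4 → seg 3, τ=1/4; S=5+-1523/339·τ+-425/113·τ²+425/339·τ³=26479/7232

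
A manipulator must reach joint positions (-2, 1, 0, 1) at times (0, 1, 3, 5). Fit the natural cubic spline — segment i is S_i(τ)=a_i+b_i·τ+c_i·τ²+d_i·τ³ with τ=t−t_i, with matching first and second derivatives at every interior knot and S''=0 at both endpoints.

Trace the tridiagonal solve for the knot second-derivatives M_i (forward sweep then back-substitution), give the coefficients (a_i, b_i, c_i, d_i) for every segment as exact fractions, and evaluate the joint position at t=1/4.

  seg 0: a=-2 b=81/22 c=0 d=-15/22
  seg 1: a=1 b=18/11 c=-45/22 d=43/88
  seg 2: a=0 b=-15/22 c=39/44 d=-13/88
S(1/4) = -1535/1408

Δ: Δ0=3, Δ1=-1/2, Δ2=1/2
row 1: diag=6, rhs=-21; c'=1/3, d'=-7/2
row 2: denom=8−2·1/3=22/3; d'=(6−2·-7/2)/(22/3)=39/22
back: M2=39/22
back: M1=-7/2−1/3·39/22=-45/11
M: M0=0, M1=-45/11, M2=39/22, M3=0
seg 0: a=-2, c=M0/2=0, d=(M1−M0)/(6·1)=-15/22, b=Δ0−h0·(2M0+M1)/6=81/22
seg 1: a=1, c=M1/2=-45/22, d=(M2−M1)/(6·2)=43/88, b=Δ1−h1·(2M1+M2)/6=18/11
seg 2: a=0, c=M2/2=39/44, d=(M3−M2)/(6·2)=-13/88, b=Δ2−h2·(2M2+M3)/6=-15/22
t_q=1/4 → seg 0, τ=1/4; S=-2+81/22·τ+0·τ²+-15/22·τ³=-1535/1408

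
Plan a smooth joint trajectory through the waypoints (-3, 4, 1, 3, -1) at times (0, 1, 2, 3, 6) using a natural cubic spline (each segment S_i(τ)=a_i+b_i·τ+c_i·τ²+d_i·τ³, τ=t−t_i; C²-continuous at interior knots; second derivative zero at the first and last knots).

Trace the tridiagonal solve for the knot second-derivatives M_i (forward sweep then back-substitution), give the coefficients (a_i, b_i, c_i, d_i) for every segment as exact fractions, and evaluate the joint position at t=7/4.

Δ: Δ0=7, Δ1=-3, Δ2=2, Δ3=-4/3
row 1: diag=4, rhs=-60; c'=1/4, d'=-15
row 2: denom=4−1·1/4=15/4; d'=(30−1·-15)/(15/4)=12
row 3: denom=8−1·4/15=116/15; d'=(-20−1·12)/(116/15)=-120/29
back: M3=-120/29
back: M2=12−4/15·-120/29=380/29
back: M1=-15−1/4·380/29=-530/29
M: M0=0, M1=-530/29, M2=380/29, M3=-120/29, M4=0
seg 0: a=-3, c=M0/2=0, d=(M1−M0)/(6·1)=-265/87, b=Δ0−h0·(2M0+M1)/6=874/87
seg 1: a=4, c=M1/2=-265/29, d=(M2−M1)/(6·1)=455/87, b=Δ1−h1·(2M1+M2)/6=79/87
seg 2: a=1, c=M2/2=190/29, d=(M3−M2)/(6·1)=-250/87, b=Δ2−h2·(2M2+M3)/6=-146/87
seg 3: a=3, c=M3/2=-60/29, d=(M4−M3)/(6·3)=20/87, b=Δ3−h3·(2M3+M4)/6=244/87
t_q=7/4 → seg 1, τ=3/4; S=4+79/87·τ+-265/29·τ²+455/87·τ³=3243/1856

  seg 0: a=-3 b=874/87 c=0 d=-265/87
  seg 1: a=4 b=79/87 c=-265/29 d=455/87
  seg 2: a=1 b=-146/87 c=190/29 d=-250/87
  seg 3: a=3 b=244/87 c=-60/29 d=20/87
S(7/4) = 3243/1856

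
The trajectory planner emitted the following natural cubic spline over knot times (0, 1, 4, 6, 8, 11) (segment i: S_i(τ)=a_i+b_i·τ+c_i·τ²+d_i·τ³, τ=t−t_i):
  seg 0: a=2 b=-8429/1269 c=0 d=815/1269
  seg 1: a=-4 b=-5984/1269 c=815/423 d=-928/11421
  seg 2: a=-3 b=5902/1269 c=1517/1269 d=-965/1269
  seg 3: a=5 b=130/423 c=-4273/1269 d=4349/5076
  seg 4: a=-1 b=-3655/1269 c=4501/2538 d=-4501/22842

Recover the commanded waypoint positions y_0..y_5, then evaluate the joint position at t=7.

y_0=2 y_1=-4 y_2=-3 y_3=5 y_4=-1 y_5=1
S(7) = 14197/5076

y_0 = S_0(0) = a_0 = 2
y_1 = S_1(0) = a_1 = -4
y_2 = S_2(0) = a_2 = -3
y_3 = S_3(0) = a_3 = 5
y_4 = S_4(0) = a_4 = -1
y_5 = S_4(3) = 1
t_q=7 is in segment 3 (τ=1); S_3(τ)=14197/5076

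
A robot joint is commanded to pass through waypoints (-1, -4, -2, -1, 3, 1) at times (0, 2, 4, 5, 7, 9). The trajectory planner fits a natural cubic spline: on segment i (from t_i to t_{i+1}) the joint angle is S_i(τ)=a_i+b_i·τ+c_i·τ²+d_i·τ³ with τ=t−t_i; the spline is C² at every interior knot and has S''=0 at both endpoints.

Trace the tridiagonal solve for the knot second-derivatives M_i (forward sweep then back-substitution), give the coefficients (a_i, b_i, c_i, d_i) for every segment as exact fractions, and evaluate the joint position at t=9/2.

Δ: Δ0=-3/2, Δ1=1, Δ2=1, Δ3=2, Δ4=-1
row 1: diag=8, rhs=15; c'=1/4, d'=15/8
row 2: denom=6−2·1/4=11/2; d'=(0−2·15/8)/(11/2)=-15/22
row 3: denom=6−1·2/11=64/11; d'=(6−1·-15/22)/(64/11)=147/128
row 4: denom=8−2·11/32=117/16; d'=(-18−2·147/128)/(117/16)=-433/156
back: M4=-433/156
back: M3=147/128−11/32·-433/156=82/39
back: M2=-15/22−2/11·82/39=-83/78
back: M1=15/8−1/4·-83/78=167/78
M: M0=0, M1=167/78, M2=-83/78, M3=82/39, M4=-433/156, M5=0
seg 0: a=-1, c=M0/2=0, d=(M1−M0)/(6·2)=167/936, b=Δ0−h0·(2M0+M1)/6=-259/117
seg 1: a=-4, c=M1/2=167/156, d=(M2−M1)/(6·2)=-125/468, b=Δ1−h1·(2M1+M2)/6=-17/234
seg 2: a=-2, c=M2/2=-83/156, d=(M3−M2)/(6·1)=19/36, b=Δ2−h2·(2M2+M3)/6=235/234
seg 3: a=-1, c=M3/2=41/39, d=(M4−M3)/(6·2)=-761/1872, b=Δ3−h3·(2M3+M4)/6=713/468
seg 4: a=3, c=M4/2=-433/312, d=(M5−M4)/(6·2)=433/1872, b=Δ4−h4·(2M4+M5)/6=199/234
t_q=9/2 → seg 2, τ=1/2; S=-2+235/234·τ+-83/156·τ²+19/36·τ³=-651/416

  seg 0: a=-1 b=-259/117 c=0 d=167/936
  seg 1: a=-4 b=-17/234 c=167/156 d=-125/468
  seg 2: a=-2 b=235/234 c=-83/156 d=19/36
  seg 3: a=-1 b=713/468 c=41/39 d=-761/1872
  seg 4: a=3 b=199/234 c=-433/312 d=433/1872
S(9/2) = -651/416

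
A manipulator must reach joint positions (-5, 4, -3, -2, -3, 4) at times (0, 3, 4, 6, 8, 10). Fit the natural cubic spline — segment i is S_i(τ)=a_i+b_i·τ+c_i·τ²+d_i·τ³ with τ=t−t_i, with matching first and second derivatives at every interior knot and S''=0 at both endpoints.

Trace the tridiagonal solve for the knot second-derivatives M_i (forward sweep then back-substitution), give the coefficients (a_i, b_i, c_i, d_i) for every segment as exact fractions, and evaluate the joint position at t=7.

  seg 0: a=-5 b=9489/1282 c=0 d=-627/1282
  seg 1: a=4 b=-3720/641 c=-5643/1282 d=4109/1282
  seg 2: a=-3 b=-6399/1282 c=3342/641 d=-791/641
  seg 3: a=-2 b=1353/1282 c=-1404/641 d=1811/2564
  seg 4: a=-3 b=987/1282 c=2625/1282 d=-875/2564
S(7) = -6227/2564

Δ: Δ0=3, Δ1=-7, Δ2=1/2, Δ3=-1/2, Δ4=7/2
row 1: diag=8, rhs=-60; c'=1/8, d'=-15/2
row 2: denom=6−1·1/8=47/8; d'=(45−1·-15/2)/(47/8)=420/47
row 3: denom=8−2·16/47=344/47; d'=(-6−2·420/47)/(344/47)=-561/172
row 4: denom=8−2·47/172=641/86; d'=(24−2·-561/172)/(641/86)=2625/641
back: M4=2625/641
back: M3=-561/172−47/172·2625/641=-2808/641
back: M2=420/47−16/47·-2808/641=6684/641
back: M1=-15/2−1/8·6684/641=-5643/641
M: M0=0, M1=-5643/641, M2=6684/641, M3=-2808/641, M4=2625/641, M5=0
seg 0: a=-5, c=M0/2=0, d=(M1−M0)/(6·3)=-627/1282, b=Δ0−h0·(2M0+M1)/6=9489/1282
seg 1: a=4, c=M1/2=-5643/1282, d=(M2−M1)/(6·1)=4109/1282, b=Δ1−h1·(2M1+M2)/6=-3720/641
seg 2: a=-3, c=M2/2=3342/641, d=(M3−M2)/(6·2)=-791/641, b=Δ2−h2·(2M2+M3)/6=-6399/1282
seg 3: a=-2, c=M3/2=-1404/641, d=(M4−M3)/(6·2)=1811/2564, b=Δ3−h3·(2M3+M4)/6=1353/1282
seg 4: a=-3, c=M4/2=2625/1282, d=(M5−M4)/(6·2)=-875/2564, b=Δ4−h4·(2M4+M5)/6=987/1282
t_q=7 → seg 3, τ=1; S=-2+1353/1282·τ+-1404/641·τ²+1811/2564·τ³=-6227/2564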